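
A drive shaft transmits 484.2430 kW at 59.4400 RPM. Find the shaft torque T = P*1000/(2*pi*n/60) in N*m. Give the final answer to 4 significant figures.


omega = 2*pi*59.4400/60 = 6.22454 rad/s
T = 484.2430*1000 / 6.22454
T = 77800 N*m


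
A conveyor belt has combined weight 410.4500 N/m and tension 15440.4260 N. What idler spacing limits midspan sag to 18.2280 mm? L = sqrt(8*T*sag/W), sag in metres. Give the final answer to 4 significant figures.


sag = 18.2280/1000 = 0.018228 m
L = sqrt(8 * 15440.4260 * 0.018228 / 410.4500)
L = 2.342 m


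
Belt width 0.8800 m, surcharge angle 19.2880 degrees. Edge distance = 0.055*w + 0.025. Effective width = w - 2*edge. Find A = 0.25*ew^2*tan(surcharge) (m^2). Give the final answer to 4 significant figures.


edge = 0.055*0.8800 + 0.025 = 0.0734 m
ew = 0.8800 - 2*0.0734 = 0.7332 m
A = 0.25 * 0.7332^2 * tan(19.2880 deg)
A = 0.04703 m^2


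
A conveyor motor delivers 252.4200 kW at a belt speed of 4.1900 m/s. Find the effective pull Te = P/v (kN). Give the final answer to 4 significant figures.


Te = P / v = 252.4200 / 4.1900
Te = 60.24 kN


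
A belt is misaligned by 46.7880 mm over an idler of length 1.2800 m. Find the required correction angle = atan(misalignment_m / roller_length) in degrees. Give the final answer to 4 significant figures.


misalign_m = 46.7880 / 1000 = 0.046788 m
angle = atan(0.046788 / 1.2800)
angle = 2.093 deg


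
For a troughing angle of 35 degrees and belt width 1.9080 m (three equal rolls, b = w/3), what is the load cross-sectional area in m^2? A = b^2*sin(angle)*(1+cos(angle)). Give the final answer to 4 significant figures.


b = 1.9080/3 = 0.636 m
A = 0.636^2 * sin(35 deg) * (1 + cos(35 deg))
A = 0.4221 m^2


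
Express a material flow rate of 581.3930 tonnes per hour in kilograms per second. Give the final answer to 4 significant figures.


m_dot = 581.3930 * 1000 / 3600
m_dot = 161.5 kg/s


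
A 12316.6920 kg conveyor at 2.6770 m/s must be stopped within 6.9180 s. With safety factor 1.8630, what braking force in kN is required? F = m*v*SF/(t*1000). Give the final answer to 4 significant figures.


F = 12316.6920 * 2.6770 / 6.9180 * 1.8630 / 1000
F = 8.879 kN


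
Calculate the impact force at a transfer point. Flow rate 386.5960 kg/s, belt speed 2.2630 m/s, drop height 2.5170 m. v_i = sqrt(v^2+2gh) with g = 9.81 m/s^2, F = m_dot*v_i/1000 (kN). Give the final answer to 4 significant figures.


v_i = sqrt(2.2630^2 + 2*9.81*2.5170) = 7.38273 m/s
F = 386.5960 * 7.38273 / 1000
F = 2.854 kN


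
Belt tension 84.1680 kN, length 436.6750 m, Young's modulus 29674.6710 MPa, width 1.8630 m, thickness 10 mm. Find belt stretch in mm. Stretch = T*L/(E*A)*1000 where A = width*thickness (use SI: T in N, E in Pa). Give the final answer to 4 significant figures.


A = 1.8630 * 0.01 = 0.01863 m^2
Stretch = 84.1680*1000 * 436.6750 / (29674.6710e6 * 0.01863) * 1000
Stretch = 66.48 mm


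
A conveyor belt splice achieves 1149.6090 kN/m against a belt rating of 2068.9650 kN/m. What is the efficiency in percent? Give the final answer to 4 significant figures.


Eff = 1149.6090 / 2068.9650 * 100
Eff = 55.56 %


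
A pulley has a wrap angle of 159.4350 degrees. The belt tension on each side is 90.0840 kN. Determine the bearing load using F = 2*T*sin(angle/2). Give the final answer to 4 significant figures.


F = 2 * 90.0840 * sin(159.4350/2 deg)
F = 177.3 kN


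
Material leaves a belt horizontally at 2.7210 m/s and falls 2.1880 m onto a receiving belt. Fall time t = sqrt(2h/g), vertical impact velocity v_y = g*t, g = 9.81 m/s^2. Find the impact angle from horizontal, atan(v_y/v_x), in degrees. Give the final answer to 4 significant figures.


t = sqrt(2*2.1880/9.81) = 0.667889 s
v_y = 9.81 * 0.667889 = 6.55199 m/s
angle = atan(6.55199 / 2.7210) = 67.45 deg


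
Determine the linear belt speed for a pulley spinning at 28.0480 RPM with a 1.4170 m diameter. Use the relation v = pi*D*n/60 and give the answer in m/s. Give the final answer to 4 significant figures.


v = pi * 1.4170 * 28.0480 / 60
v = 2.081 m/s


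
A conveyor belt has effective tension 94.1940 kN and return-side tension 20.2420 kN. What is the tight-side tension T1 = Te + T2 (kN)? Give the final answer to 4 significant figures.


T1 = Te + T2 = 94.1940 + 20.2420
T1 = 114.4 kN


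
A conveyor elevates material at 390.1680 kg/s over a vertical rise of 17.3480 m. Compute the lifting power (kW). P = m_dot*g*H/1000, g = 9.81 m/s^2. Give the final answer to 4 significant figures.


P = 390.1680 * 9.81 * 17.3480 / 1000
P = 66.40 kW


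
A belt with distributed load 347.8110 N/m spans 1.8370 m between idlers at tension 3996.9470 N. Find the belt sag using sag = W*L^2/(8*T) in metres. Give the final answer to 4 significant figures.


sag = 347.8110 * 1.8370^2 / (8 * 3996.9470)
sag = 0.03671 m


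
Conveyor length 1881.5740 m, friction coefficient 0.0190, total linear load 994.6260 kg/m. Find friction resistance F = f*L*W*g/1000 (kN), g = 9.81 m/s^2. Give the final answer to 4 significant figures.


F = 0.0190 * 1881.5740 * 994.6260 * 9.81 / 1000
F = 348.8 kN


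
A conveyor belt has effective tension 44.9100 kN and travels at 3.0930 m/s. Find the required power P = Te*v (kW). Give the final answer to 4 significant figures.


P = Te * v = 44.9100 * 3.0930
P = 138.9 kW


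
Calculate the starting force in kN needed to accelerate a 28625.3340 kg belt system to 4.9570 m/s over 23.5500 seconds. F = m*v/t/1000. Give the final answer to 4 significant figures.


F = 28625.3340 * 4.9570 / 23.5500 / 1000
F = 6.025 kN


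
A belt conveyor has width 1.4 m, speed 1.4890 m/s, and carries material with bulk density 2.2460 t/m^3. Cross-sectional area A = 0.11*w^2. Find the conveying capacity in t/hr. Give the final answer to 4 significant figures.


A = 0.11 * 1.4^2 = 0.2156 m^2
C = 0.2156 * 1.4890 * 2.2460 * 3600
C = 2596 t/hr


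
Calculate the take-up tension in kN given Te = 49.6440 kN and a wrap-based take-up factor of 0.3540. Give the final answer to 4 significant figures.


T_tu = 49.6440 * 0.3540
T_tu = 17.57 kN


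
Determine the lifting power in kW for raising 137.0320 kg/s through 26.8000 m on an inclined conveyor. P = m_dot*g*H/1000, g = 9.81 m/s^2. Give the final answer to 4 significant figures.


P = 137.0320 * 9.81 * 26.8000 / 1000
P = 36.03 kW


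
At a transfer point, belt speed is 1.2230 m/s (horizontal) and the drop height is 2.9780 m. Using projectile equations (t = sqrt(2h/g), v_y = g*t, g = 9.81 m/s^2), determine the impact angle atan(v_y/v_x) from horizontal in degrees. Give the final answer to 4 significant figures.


t = sqrt(2*2.9780/9.81) = 0.779189 s
v_y = 9.81 * 0.779189 = 7.64384 m/s
angle = atan(7.64384 / 1.2230) = 80.91 deg


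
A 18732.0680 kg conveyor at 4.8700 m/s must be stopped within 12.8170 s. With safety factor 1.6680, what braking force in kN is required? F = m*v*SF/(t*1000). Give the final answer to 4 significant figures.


F = 18732.0680 * 4.8700 / 12.8170 * 1.6680 / 1000
F = 11.87 kN


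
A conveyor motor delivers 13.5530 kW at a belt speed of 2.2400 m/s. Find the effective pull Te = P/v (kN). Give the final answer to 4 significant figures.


Te = P / v = 13.5530 / 2.2400
Te = 6.050 kN


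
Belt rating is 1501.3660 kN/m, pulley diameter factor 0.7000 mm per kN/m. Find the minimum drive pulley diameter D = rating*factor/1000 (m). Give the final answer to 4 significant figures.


D = 1501.3660 * 0.7000 / 1000
D = 1.051 m


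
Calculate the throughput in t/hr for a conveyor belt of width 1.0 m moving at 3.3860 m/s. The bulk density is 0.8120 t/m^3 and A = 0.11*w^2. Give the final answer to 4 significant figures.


A = 0.11 * 1.0^2 = 0.11 m^2
C = 0.11 * 3.3860 * 0.8120 * 3600
C = 1089 t/hr


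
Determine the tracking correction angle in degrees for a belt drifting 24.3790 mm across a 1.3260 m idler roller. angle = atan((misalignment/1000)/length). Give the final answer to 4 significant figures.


misalign_m = 24.3790 / 1000 = 0.024379 m
angle = atan(0.024379 / 1.3260)
angle = 1.053 deg


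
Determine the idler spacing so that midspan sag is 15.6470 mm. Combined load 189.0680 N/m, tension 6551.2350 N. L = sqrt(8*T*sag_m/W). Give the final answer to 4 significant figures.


sag = 15.6470/1000 = 0.015647 m
L = sqrt(8 * 6551.2350 * 0.015647 / 189.0680)
L = 2.083 m


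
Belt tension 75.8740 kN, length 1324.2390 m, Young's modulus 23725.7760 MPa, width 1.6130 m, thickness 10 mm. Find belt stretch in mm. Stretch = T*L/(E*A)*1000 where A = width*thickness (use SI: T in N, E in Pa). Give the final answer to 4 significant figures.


A = 1.6130 * 0.01 = 0.01613 m^2
Stretch = 75.8740*1000 * 1324.2390 / (23725.7760e6 * 0.01613) * 1000
Stretch = 262.5 mm


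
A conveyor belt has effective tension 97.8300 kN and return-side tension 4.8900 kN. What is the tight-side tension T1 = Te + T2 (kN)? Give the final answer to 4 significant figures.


T1 = Te + T2 = 97.8300 + 4.8900
T1 = 102.7 kN


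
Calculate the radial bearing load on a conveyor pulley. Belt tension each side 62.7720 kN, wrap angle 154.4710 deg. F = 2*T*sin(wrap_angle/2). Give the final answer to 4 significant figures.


F = 2 * 62.7720 * sin(154.4710/2 deg)
F = 122.4 kN


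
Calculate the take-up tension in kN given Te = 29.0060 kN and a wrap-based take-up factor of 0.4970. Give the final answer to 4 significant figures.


T_tu = 29.0060 * 0.4970
T_tu = 14.42 kN


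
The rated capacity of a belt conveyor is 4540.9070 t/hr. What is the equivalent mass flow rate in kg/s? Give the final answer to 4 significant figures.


m_dot = 4540.9070 * 1000 / 3600
m_dot = 1261 kg/s


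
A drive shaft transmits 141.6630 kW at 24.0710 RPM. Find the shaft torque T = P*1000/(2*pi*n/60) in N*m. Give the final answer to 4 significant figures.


omega = 2*pi*24.0710/60 = 2.52071 rad/s
T = 141.6630*1000 / 2.52071
T = 56200 N*m


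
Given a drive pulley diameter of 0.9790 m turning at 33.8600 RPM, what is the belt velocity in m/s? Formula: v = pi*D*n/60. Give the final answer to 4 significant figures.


v = pi * 0.9790 * 33.8600 / 60
v = 1.736 m/s


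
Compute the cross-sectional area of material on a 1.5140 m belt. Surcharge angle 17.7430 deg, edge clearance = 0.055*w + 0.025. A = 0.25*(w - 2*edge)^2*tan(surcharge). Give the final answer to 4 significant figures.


edge = 0.055*1.5140 + 0.025 = 0.10827 m
ew = 1.5140 - 2*0.10827 = 1.29746 m
A = 0.25 * 1.29746^2 * tan(17.7430 deg)
A = 0.1347 m^2


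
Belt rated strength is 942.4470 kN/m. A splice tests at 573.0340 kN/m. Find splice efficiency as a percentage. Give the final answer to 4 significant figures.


Eff = 573.0340 / 942.4470 * 100
Eff = 60.80 %


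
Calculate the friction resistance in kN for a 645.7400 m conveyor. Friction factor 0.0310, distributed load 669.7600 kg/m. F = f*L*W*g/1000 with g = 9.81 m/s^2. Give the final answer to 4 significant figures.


F = 0.0310 * 645.7400 * 669.7600 * 9.81 / 1000
F = 131.5 kN


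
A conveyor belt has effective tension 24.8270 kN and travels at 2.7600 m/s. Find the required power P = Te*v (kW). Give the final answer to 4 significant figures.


P = Te * v = 24.8270 * 2.7600
P = 68.52 kW


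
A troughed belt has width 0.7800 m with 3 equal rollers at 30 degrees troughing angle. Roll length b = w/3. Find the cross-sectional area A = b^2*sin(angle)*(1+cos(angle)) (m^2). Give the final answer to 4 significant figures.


b = 0.7800/3 = 0.26 m
A = 0.26^2 * sin(30 deg) * (1 + cos(30 deg))
A = 0.06307 m^2


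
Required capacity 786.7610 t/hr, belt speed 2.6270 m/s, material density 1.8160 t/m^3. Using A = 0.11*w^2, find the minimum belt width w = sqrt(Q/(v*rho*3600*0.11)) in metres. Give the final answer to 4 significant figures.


A_req = 786.7610 / (2.6270 * 1.8160 * 3600) = 0.0458104 m^2
w = sqrt(0.0458104 / 0.11)
w = 0.6453 m


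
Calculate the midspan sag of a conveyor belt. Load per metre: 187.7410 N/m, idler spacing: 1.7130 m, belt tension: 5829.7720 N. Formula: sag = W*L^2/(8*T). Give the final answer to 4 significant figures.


sag = 187.7410 * 1.7130^2 / (8 * 5829.7720)
sag = 0.01181 m


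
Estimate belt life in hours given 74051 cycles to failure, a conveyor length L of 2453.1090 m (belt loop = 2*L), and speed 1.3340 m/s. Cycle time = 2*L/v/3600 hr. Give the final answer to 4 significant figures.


cycle_time = 2 * 2453.1090 / 1.3340 / 3600 = 1.02162 hr
life = 74051 * 1.02162 = 75650 hours


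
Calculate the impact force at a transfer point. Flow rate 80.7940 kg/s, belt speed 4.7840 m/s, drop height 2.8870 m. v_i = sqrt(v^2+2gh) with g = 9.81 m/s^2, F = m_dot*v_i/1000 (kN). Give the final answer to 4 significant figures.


v_i = sqrt(4.7840^2 + 2*9.81*2.8870) = 8.91794 m/s
F = 80.7940 * 8.91794 / 1000
F = 0.7205 kN


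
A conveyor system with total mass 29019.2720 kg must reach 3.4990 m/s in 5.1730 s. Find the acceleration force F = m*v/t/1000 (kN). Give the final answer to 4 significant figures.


F = 29019.2720 * 3.4990 / 5.1730 / 1000
F = 19.63 kN


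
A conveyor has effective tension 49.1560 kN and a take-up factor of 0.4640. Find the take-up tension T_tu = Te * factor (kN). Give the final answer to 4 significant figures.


T_tu = 49.1560 * 0.4640
T_tu = 22.81 kN


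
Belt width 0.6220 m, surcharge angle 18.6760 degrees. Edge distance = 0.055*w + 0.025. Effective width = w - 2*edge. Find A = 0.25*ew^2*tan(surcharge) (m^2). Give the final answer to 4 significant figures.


edge = 0.055*0.6220 + 0.025 = 0.05921 m
ew = 0.6220 - 2*0.05921 = 0.50358 m
A = 0.25 * 0.50358^2 * tan(18.6760 deg)
A = 0.02143 m^2


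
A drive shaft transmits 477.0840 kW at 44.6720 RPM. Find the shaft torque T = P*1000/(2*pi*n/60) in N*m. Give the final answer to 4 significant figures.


omega = 2*pi*44.6720/60 = 4.67804 rad/s
T = 477.0840*1000 / 4.67804
T = 102000 N*m


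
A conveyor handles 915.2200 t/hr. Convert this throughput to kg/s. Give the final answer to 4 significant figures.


m_dot = 915.2200 * 1000 / 3600
m_dot = 254.2 kg/s


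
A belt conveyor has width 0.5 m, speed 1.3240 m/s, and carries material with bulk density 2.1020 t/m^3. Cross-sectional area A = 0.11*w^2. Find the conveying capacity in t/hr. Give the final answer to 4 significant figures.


A = 0.11 * 0.5^2 = 0.0275 m^2
C = 0.0275 * 1.3240 * 2.1020 * 3600
C = 275.5 t/hr


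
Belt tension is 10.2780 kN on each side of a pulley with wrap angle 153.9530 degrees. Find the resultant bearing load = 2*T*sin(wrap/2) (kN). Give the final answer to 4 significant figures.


F = 2 * 10.2780 * sin(153.9530/2 deg)
F = 20.03 kN


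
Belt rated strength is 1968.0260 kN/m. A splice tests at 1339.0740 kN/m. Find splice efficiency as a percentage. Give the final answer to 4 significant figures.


Eff = 1339.0740 / 1968.0260 * 100
Eff = 68.04 %


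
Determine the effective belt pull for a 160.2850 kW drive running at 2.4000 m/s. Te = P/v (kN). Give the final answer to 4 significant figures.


Te = P / v = 160.2850 / 2.4000
Te = 66.79 kN


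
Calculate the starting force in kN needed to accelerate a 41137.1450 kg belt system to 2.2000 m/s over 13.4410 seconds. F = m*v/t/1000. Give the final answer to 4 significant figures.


F = 41137.1450 * 2.2000 / 13.4410 / 1000
F = 6.733 kN


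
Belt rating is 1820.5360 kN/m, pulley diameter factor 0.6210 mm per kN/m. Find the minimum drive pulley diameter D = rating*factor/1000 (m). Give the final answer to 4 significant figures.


D = 1820.5360 * 0.6210 / 1000
D = 1.131 m


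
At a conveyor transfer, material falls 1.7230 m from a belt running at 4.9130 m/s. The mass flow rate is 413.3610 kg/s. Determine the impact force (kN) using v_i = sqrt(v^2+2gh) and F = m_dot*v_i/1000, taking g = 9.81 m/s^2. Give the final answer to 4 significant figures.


v_i = sqrt(4.9130^2 + 2*9.81*1.7230) = 7.61202 m/s
F = 413.3610 * 7.61202 / 1000
F = 3.147 kN


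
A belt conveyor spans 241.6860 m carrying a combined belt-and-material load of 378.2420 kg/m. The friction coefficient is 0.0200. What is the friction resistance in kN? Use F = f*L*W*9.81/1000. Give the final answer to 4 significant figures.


F = 0.0200 * 241.6860 * 378.2420 * 9.81 / 1000
F = 17.94 kN


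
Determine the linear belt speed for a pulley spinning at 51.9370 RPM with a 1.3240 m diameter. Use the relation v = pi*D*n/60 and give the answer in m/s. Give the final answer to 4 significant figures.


v = pi * 1.3240 * 51.9370 / 60
v = 3.601 m/s


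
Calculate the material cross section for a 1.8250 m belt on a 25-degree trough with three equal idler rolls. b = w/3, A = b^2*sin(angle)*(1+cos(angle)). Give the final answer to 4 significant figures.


b = 1.8250/3 = 0.608333 m
A = 0.608333^2 * sin(25 deg) * (1 + cos(25 deg))
A = 0.2981 m^2


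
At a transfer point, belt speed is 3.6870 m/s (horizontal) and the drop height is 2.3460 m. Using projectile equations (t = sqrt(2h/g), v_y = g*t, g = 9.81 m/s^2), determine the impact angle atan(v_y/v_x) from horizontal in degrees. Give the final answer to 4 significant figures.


t = sqrt(2*2.3460/9.81) = 0.691583 s
v_y = 9.81 * 0.691583 = 6.78443 m/s
angle = atan(6.78443 / 3.6870) = 61.48 deg


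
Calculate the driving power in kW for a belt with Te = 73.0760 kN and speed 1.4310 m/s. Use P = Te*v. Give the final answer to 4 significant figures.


P = Te * v = 73.0760 * 1.4310
P = 104.6 kW


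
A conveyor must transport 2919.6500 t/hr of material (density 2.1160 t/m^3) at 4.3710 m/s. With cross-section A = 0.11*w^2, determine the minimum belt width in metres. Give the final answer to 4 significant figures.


A_req = 2919.6500 / (4.3710 * 2.1160 * 3600) = 0.0876863 m^2
w = sqrt(0.0876863 / 0.11)
w = 0.8928 m


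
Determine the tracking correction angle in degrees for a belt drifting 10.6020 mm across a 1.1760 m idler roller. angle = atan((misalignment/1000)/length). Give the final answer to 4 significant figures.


misalign_m = 10.6020 / 1000 = 0.010602 m
angle = atan(0.010602 / 1.1760)
angle = 0.5165 deg


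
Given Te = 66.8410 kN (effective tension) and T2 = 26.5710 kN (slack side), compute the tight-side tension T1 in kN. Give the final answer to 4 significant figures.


T1 = Te + T2 = 66.8410 + 26.5710
T1 = 93.41 kN


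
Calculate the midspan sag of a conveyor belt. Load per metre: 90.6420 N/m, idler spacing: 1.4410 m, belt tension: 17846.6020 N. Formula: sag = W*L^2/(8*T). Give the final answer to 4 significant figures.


sag = 90.6420 * 1.4410^2 / (8 * 17846.6020)
sag = 0.001318 m


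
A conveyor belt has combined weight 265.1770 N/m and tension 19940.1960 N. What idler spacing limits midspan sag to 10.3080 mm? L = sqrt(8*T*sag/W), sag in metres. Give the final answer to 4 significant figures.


sag = 10.3080/1000 = 0.010308 m
L = sqrt(8 * 19940.1960 * 0.010308 / 265.1770)
L = 2.490 m


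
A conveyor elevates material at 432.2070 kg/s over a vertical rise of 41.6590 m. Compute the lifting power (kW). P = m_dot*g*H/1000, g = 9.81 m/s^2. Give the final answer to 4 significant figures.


P = 432.2070 * 9.81 * 41.6590 / 1000
P = 176.6 kW


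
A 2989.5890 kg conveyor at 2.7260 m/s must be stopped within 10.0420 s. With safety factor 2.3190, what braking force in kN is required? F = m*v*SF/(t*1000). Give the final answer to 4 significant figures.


F = 2989.5890 * 2.7260 / 10.0420 * 2.3190 / 1000
F = 1.882 kN


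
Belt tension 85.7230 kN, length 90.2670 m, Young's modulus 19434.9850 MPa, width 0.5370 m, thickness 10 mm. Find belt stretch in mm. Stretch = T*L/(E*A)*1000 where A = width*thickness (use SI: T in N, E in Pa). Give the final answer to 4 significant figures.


A = 0.5370 * 0.01 = 0.00537 m^2
Stretch = 85.7230*1000 * 90.2670 / (19434.9850e6 * 0.00537) * 1000
Stretch = 74.14 mm


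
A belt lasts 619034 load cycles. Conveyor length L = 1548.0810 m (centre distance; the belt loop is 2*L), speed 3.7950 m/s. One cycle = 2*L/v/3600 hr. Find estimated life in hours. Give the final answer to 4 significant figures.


cycle_time = 2 * 1548.0810 / 3.7950 / 3600 = 0.226626 hr
life = 619034 * 0.226626 = 140300 hours


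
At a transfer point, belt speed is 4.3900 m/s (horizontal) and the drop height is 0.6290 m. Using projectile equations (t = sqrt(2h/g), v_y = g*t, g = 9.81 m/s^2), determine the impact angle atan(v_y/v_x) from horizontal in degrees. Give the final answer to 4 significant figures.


t = sqrt(2*0.6290/9.81) = 0.358101 s
v_y = 9.81 * 0.358101 = 3.51297 m/s
angle = atan(3.51297 / 4.3900) = 38.67 deg


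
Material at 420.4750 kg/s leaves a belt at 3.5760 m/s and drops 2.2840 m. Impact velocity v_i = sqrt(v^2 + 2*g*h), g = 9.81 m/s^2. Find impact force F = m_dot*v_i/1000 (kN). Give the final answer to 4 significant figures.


v_i = sqrt(3.5760^2 + 2*9.81*2.2840) = 7.58946 m/s
F = 420.4750 * 7.58946 / 1000
F = 3.191 kN


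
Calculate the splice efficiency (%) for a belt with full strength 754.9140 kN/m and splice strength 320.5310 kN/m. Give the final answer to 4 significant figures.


Eff = 320.5310 / 754.9140 * 100
Eff = 42.46 %


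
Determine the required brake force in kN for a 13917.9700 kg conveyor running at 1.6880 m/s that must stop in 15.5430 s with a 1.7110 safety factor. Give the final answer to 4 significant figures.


F = 13917.9700 * 1.6880 / 15.5430 * 1.7110 / 1000
F = 2.586 kN


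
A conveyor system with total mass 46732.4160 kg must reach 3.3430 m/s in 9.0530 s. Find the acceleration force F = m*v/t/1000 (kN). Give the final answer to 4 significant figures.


F = 46732.4160 * 3.3430 / 9.0530 / 1000
F = 17.26 kN


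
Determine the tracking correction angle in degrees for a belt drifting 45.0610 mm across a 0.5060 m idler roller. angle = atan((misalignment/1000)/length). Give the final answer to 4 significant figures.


misalign_m = 45.0610 / 1000 = 0.045061 m
angle = atan(0.045061 / 0.5060)
angle = 5.089 deg


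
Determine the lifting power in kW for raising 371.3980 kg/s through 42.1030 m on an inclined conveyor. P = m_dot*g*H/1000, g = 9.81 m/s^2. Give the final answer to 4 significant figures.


P = 371.3980 * 9.81 * 42.1030 / 1000
P = 153.4 kW


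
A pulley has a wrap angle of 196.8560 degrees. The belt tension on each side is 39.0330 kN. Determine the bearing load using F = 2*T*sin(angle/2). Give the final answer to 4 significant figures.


F = 2 * 39.0330 * sin(196.8560/2 deg)
F = 77.22 kN


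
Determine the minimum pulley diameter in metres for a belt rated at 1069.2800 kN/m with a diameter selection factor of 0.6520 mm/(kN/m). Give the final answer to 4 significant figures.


D = 1069.2800 * 0.6520 / 1000
D = 0.6972 m


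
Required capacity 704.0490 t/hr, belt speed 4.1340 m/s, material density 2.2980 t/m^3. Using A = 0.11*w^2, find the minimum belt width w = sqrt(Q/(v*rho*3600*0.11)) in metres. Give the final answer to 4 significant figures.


A_req = 704.0490 / (4.1340 * 2.2980 * 3600) = 0.0205864 m^2
w = sqrt(0.0205864 / 0.11)
w = 0.4326 m


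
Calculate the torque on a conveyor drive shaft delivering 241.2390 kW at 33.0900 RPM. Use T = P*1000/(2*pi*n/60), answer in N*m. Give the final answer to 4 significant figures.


omega = 2*pi*33.0900/60 = 3.46518 rad/s
T = 241.2390*1000 / 3.46518
T = 69620 N*m


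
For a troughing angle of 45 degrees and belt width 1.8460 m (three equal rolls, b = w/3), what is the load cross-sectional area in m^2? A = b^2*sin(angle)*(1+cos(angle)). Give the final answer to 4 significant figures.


b = 1.8460/3 = 0.615333 m
A = 0.615333^2 * sin(45 deg) * (1 + cos(45 deg))
A = 0.4571 m^2


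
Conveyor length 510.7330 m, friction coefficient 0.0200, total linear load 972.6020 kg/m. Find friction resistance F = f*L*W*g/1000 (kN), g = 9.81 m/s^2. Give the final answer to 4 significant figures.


F = 0.0200 * 510.7330 * 972.6020 * 9.81 / 1000
F = 97.46 kN


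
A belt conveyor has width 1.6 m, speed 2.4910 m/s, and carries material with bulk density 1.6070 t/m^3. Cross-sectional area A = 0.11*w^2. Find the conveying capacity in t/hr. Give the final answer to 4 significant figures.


A = 0.11 * 1.6^2 = 0.2816 m^2
C = 0.2816 * 2.4910 * 1.6070 * 3600
C = 4058 t/hr


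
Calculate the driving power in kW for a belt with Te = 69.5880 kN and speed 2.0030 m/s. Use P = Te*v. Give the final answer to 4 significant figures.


P = Te * v = 69.5880 * 2.0030
P = 139.4 kW


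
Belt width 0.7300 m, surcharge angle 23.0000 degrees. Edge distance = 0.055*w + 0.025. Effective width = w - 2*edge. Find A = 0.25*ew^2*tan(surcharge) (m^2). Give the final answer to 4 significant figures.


edge = 0.055*0.7300 + 0.025 = 0.06515 m
ew = 0.7300 - 2*0.06515 = 0.5997 m
A = 0.25 * 0.5997^2 * tan(23.0000 deg)
A = 0.03816 m^2


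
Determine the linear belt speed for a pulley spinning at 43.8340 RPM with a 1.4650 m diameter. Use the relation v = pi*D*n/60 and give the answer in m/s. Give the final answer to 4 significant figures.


v = pi * 1.4650 * 43.8340 / 60
v = 3.362 m/s


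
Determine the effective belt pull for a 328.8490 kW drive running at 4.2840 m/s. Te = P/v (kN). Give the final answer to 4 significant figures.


Te = P / v = 328.8490 / 4.2840
Te = 76.76 kN


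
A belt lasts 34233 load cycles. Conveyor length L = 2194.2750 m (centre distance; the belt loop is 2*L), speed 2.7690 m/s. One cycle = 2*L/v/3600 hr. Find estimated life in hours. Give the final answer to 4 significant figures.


cycle_time = 2 * 2194.2750 / 2.7690 / 3600 = 0.440246 hr
life = 34233 * 0.440246 = 15070 hours


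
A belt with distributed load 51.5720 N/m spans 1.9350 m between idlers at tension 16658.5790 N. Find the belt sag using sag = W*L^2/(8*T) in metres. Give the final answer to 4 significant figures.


sag = 51.5720 * 1.9350^2 / (8 * 16658.5790)
sag = 0.001449 m


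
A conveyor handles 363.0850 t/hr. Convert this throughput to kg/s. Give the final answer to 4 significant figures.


m_dot = 363.0850 * 1000 / 3600
m_dot = 100.9 kg/s


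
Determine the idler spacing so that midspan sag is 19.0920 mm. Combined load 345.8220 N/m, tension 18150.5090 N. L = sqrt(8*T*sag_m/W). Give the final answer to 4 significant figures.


sag = 19.0920/1000 = 0.019092 m
L = sqrt(8 * 18150.5090 * 0.019092 / 345.8220)
L = 2.831 m


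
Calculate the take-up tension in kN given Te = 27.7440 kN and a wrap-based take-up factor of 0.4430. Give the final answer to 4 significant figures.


T_tu = 27.7440 * 0.4430
T_tu = 12.29 kN


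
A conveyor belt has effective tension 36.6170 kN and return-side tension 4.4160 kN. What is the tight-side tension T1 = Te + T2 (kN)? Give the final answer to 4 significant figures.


T1 = Te + T2 = 36.6170 + 4.4160
T1 = 41.03 kN


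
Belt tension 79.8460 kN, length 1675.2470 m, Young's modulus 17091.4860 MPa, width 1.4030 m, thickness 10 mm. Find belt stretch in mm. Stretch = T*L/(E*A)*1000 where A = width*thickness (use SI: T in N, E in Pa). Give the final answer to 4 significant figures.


A = 1.4030 * 0.01 = 0.01403 m^2
Stretch = 79.8460*1000 * 1675.2470 / (17091.4860e6 * 0.01403) * 1000
Stretch = 557.8 mm


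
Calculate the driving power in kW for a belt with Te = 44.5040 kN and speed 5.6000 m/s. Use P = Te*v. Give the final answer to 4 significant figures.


P = Te * v = 44.5040 * 5.6000
P = 249.2 kW


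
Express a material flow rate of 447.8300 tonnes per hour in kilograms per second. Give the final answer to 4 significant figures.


m_dot = 447.8300 * 1000 / 3600
m_dot = 124.4 kg/s


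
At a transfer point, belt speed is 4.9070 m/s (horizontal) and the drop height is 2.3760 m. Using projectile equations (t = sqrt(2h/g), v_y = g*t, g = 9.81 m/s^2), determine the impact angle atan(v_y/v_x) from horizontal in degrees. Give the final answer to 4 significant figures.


t = sqrt(2*2.3760/9.81) = 0.695991 s
v_y = 9.81 * 0.695991 = 6.82767 m/s
angle = atan(6.82767 / 4.9070) = 54.30 deg


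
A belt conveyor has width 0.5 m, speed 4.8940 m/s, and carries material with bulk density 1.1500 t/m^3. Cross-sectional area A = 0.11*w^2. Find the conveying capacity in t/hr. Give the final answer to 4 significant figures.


A = 0.11 * 0.5^2 = 0.0275 m^2
C = 0.0275 * 4.8940 * 1.1500 * 3600
C = 557.2 t/hr


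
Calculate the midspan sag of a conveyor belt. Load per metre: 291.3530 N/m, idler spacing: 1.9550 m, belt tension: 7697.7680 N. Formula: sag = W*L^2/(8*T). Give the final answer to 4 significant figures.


sag = 291.3530 * 1.9550^2 / (8 * 7697.7680)
sag = 0.01808 m


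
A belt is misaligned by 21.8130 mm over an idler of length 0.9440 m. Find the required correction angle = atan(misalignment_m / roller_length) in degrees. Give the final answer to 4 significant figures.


misalign_m = 21.8130 / 1000 = 0.021813 m
angle = atan(0.021813 / 0.9440)
angle = 1.324 deg


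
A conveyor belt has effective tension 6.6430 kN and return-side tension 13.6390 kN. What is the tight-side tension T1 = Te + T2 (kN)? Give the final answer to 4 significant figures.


T1 = Te + T2 = 6.6430 + 13.6390
T1 = 20.28 kN


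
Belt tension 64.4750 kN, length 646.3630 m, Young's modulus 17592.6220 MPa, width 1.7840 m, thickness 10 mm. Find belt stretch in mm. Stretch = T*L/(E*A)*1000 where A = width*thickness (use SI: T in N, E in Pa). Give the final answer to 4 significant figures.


A = 1.7840 * 0.01 = 0.01784 m^2
Stretch = 64.4750*1000 * 646.3630 / (17592.6220e6 * 0.01784) * 1000
Stretch = 132.8 mm


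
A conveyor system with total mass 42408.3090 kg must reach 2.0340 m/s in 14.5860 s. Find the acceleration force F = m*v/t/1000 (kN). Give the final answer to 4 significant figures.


F = 42408.3090 * 2.0340 / 14.5860 / 1000
F = 5.914 kN


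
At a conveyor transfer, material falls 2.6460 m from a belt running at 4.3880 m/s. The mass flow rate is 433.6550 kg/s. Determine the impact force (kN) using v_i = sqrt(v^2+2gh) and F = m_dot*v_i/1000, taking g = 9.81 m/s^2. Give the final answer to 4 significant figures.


v_i = sqrt(4.3880^2 + 2*9.81*2.6460) = 8.43618 m/s
F = 433.6550 * 8.43618 / 1000
F = 3.658 kN


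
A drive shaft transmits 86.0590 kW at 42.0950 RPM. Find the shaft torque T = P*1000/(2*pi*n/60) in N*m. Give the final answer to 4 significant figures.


omega = 2*pi*42.0950/60 = 4.40818 rad/s
T = 86.0590*1000 / 4.40818
T = 19520 N*m


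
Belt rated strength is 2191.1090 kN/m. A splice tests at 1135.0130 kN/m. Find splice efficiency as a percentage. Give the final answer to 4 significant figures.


Eff = 1135.0130 / 2191.1090 * 100
Eff = 51.80 %


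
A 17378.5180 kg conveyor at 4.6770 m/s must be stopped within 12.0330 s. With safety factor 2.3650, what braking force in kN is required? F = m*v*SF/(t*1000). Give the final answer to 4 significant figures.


F = 17378.5180 * 4.6770 / 12.0330 * 2.3650 / 1000
F = 15.97 kN


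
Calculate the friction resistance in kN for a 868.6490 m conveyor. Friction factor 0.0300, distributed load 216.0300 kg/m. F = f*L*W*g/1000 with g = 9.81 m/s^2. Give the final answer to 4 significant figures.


F = 0.0300 * 868.6490 * 216.0300 * 9.81 / 1000
F = 55.23 kN


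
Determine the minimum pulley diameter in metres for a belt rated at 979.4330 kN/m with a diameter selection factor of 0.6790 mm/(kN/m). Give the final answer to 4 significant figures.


D = 979.4330 * 0.6790 / 1000
D = 0.6650 m


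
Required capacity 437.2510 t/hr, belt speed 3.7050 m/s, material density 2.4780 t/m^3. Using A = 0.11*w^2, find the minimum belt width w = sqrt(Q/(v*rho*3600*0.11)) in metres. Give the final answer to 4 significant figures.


A_req = 437.2510 / (3.7050 * 2.4780 * 3600) = 0.0132294 m^2
w = sqrt(0.0132294 / 0.11)
w = 0.3468 m


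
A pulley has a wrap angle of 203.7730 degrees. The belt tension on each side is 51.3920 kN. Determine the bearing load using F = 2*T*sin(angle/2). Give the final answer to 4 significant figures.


F = 2 * 51.3920 * sin(203.7730/2 deg)
F = 100.6 kN


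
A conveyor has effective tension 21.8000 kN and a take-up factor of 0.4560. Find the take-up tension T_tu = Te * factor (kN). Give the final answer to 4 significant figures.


T_tu = 21.8000 * 0.4560
T_tu = 9.941 kN


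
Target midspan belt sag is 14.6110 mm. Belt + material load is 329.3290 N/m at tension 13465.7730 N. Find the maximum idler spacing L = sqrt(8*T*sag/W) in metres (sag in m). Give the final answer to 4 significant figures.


sag = 14.6110/1000 = 0.014611 m
L = sqrt(8 * 13465.7730 * 0.014611 / 329.3290)
L = 2.186 m


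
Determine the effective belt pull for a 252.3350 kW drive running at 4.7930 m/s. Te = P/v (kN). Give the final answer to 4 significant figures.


Te = P / v = 252.3350 / 4.7930
Te = 52.65 kN


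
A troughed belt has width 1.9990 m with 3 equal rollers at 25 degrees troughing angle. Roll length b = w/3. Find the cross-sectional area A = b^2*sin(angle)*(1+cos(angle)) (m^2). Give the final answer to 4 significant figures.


b = 1.9990/3 = 0.666333 m
A = 0.666333^2 * sin(25 deg) * (1 + cos(25 deg))
A = 0.3577 m^2


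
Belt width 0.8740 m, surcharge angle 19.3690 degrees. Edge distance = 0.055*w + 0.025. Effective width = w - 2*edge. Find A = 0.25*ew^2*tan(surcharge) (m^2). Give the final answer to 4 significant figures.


edge = 0.055*0.8740 + 0.025 = 0.07307 m
ew = 0.8740 - 2*0.07307 = 0.72786 m
A = 0.25 * 0.72786^2 * tan(19.3690 deg)
A = 0.04656 m^2


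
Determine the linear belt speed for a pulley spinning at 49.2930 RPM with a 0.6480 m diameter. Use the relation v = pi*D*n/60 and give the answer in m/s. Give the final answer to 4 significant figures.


v = pi * 0.6480 * 49.2930 / 60
v = 1.672 m/s


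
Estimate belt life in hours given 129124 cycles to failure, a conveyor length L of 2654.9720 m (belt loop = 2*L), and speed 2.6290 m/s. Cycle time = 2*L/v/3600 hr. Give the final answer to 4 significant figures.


cycle_time = 2 * 2654.9720 / 2.6290 / 3600 = 0.561044 hr
life = 129124 * 0.561044 = 72440 hours


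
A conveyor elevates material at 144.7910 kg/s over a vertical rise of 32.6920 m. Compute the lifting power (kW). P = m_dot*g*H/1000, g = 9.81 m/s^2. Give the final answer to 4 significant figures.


P = 144.7910 * 9.81 * 32.6920 / 1000
P = 46.44 kW


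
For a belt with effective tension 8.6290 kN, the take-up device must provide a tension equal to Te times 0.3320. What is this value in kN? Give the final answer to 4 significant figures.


T_tu = 8.6290 * 0.3320
T_tu = 2.865 kN


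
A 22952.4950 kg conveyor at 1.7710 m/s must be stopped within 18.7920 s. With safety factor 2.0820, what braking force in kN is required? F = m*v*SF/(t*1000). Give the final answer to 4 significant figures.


F = 22952.4950 * 1.7710 / 18.7920 * 2.0820 / 1000
F = 4.504 kN


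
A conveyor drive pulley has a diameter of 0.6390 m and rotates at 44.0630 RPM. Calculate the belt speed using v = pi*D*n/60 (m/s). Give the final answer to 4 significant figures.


v = pi * 0.6390 * 44.0630 / 60
v = 1.474 m/s


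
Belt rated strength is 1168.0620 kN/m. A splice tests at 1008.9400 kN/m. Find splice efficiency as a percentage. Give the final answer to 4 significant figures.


Eff = 1008.9400 / 1168.0620 * 100
Eff = 86.38 %


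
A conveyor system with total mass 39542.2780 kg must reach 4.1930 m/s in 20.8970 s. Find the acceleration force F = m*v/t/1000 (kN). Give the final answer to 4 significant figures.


F = 39542.2780 * 4.1930 / 20.8970 / 1000
F = 7.934 kN


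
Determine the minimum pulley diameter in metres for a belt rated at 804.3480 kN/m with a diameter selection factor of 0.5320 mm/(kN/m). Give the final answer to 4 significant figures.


D = 804.3480 * 0.5320 / 1000
D = 0.4279 m


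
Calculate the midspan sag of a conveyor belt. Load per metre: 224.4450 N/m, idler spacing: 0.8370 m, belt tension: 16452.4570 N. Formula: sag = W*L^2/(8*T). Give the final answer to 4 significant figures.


sag = 224.4450 * 0.8370^2 / (8 * 16452.4570)
sag = 0.001195 m


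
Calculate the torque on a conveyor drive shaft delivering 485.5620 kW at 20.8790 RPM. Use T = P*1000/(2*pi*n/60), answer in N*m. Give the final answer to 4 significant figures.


omega = 2*pi*20.8790/60 = 2.18644 rad/s
T = 485.5620*1000 / 2.18644
T = 222100 N*m


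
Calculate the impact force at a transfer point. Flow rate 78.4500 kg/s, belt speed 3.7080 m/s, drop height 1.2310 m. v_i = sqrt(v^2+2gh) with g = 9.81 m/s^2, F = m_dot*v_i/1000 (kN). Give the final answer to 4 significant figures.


v_i = sqrt(3.7080^2 + 2*9.81*1.2310) = 6.15642 m/s
F = 78.4500 * 6.15642 / 1000
F = 0.4830 kN


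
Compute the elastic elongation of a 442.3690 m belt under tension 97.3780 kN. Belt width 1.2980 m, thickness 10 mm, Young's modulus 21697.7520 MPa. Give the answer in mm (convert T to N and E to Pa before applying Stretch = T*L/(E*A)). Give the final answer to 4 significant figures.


A = 1.2980 * 0.01 = 0.01298 m^2
Stretch = 97.3780*1000 * 442.3690 / (21697.7520e6 * 0.01298) * 1000
Stretch = 153.0 mm


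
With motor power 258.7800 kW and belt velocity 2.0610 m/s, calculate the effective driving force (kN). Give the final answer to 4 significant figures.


Te = P / v = 258.7800 / 2.0610
Te = 125.6 kN


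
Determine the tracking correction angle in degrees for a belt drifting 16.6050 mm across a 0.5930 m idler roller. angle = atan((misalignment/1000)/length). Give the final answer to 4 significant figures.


misalign_m = 16.6050 / 1000 = 0.016605 m
angle = atan(0.016605 / 0.5930)
angle = 1.604 deg


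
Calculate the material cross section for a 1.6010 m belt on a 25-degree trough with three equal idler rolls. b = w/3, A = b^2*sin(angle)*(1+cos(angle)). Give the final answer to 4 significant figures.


b = 1.6010/3 = 0.533667 m
A = 0.533667^2 * sin(25 deg) * (1 + cos(25 deg))
A = 0.2294 m^2


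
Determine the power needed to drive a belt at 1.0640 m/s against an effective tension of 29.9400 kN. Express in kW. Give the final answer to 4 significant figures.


P = Te * v = 29.9400 * 1.0640
P = 31.86 kW


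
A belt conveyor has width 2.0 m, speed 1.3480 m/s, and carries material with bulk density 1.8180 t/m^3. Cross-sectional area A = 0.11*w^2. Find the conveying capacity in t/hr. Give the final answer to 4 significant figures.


A = 0.11 * 2.0^2 = 0.44 m^2
C = 0.44 * 1.3480 * 1.8180 * 3600
C = 3882 t/hr


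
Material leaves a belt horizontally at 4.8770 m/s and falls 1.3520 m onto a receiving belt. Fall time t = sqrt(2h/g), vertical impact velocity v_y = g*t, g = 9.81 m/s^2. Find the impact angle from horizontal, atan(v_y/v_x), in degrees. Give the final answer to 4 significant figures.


t = sqrt(2*1.3520/9.81) = 0.525012 s
v_y = 9.81 * 0.525012 = 5.15037 m/s
angle = atan(5.15037 / 4.8770) = 46.56 deg


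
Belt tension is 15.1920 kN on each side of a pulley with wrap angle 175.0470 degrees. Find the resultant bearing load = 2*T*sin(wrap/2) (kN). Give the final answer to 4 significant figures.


F = 2 * 15.1920 * sin(175.0470/2 deg)
F = 30.36 kN


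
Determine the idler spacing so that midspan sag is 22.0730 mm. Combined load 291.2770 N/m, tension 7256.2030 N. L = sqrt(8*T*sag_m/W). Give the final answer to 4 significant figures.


sag = 22.0730/1000 = 0.022073 m
L = sqrt(8 * 7256.2030 * 0.022073 / 291.2770)
L = 2.097 m


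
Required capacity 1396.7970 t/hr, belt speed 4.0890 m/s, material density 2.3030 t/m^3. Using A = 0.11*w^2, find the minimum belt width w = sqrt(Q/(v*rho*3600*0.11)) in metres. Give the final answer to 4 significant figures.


A_req = 1396.7970 / (4.0890 * 2.3030 * 3600) = 0.0412021 m^2
w = sqrt(0.0412021 / 0.11)
w = 0.6120 m


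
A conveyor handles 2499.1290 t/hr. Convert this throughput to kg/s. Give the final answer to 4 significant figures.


m_dot = 2499.1290 * 1000 / 3600
m_dot = 694.2 kg/s


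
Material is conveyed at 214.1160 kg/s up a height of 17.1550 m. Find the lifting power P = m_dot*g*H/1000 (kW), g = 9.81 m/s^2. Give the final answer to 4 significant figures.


P = 214.1160 * 9.81 * 17.1550 / 1000
P = 36.03 kW
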